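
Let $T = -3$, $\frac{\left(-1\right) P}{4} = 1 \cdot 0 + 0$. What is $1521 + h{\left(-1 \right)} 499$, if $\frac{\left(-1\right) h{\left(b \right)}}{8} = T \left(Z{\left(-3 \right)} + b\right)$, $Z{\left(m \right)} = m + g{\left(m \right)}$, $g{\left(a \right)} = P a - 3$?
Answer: $-82311$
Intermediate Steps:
$P = 0$ ($P = - 4 \left(1 \cdot 0 + 0\right) = - 4 \left(0 + 0\right) = \left(-4\right) 0 = 0$)
$g{\left(a \right)} = -3$ ($g{\left(a \right)} = 0 a - 3 = 0 - 3 = -3$)
$Z{\left(m \right)} = -3 + m$ ($Z{\left(m \right)} = m - 3 = -3 + m$)
$h{\left(b \right)} = -144 + 24 b$ ($h{\left(b \right)} = - 8 \left(- 3 \left(\left(-3 - 3\right) + b\right)\right) = - 8 \left(- 3 \left(-6 + b\right)\right) = - 8 \left(18 - 3 b\right) = -144 + 24 b$)
$1521 + h{\left(-1 \right)} 499 = 1521 + \left(-144 + 24 \left(-1\right)\right) 499 = 1521 + \left(-144 - 24\right) 499 = 1521 - 83832 = -82311$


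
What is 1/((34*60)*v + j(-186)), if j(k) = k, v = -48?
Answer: -1/98106 ≈ -1.0193e-5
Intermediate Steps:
1/((34*60)*v + j(-186)) = 1/((34*60)*(-48) - 186) = 1/(2040*(-48) - 186) = 1/(-97920 - 186) = 1/(-98106) = -1/98106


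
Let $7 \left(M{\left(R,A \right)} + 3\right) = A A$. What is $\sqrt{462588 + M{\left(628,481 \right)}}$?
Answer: $\frac{4 \sqrt{1517887}}{7} \approx 704.01$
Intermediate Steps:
$M{\left(R,A \right)} = -3 + \frac{A^{2}}{7}$ ($M{\left(R,A \right)} = -3 + \frac{A A}{7} = -3 + \frac{A^{2}}{7}$)
$\sqrt{462588 + M{\left(628,481 \right)}} = \sqrt{462588 - \left(3 - \frac{481^{2}}{7}\right)} = \sqrt{462588 + \left(-3 + \frac{1}{7} \cdot 231361\right)} = \sqrt{462588 + \left(-3 + \frac{231361}{7}\right)} = \sqrt{462588 + \frac{231340}{7}} = \sqrt{\frac{3469456}{7}} = \frac{4 \sqrt{1517887}}{7}$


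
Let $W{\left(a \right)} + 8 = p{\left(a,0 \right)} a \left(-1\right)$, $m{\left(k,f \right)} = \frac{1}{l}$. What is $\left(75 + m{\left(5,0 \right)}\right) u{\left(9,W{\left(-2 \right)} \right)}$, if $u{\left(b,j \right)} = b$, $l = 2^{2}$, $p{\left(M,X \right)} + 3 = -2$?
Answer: $\frac{2709}{4} \approx 677.25$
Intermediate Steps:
$p{\left(M,X \right)} = -5$ ($p{\left(M,X \right)} = -3 - 2 = -5$)
$l = 4$
$m{\left(k,f \right)} = \frac{1}{4}$
$W{\left(a \right)} = -8 + 5 a$ ($W{\left(a \right)} = -8 + - 5 a \left(-1\right) = -8 + 5 a$)
$\left(75 + m{\left(5,0 \right)}\right) u{\left(9,W{\left(-2 \right)} \right)} = \left(75 + \frac{1}{4}\right) 9 = \frac{301}{4} \cdot 9 = \frac{2709}{4}$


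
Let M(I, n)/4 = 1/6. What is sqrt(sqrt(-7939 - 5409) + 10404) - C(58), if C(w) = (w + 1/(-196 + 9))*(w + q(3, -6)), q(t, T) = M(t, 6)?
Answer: -57840/17 + sqrt(10404 + 2*I*sqrt(3337)) ≈ -3300.4 + 0.56633*I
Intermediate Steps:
M(I, n) = 2/3 (M(I, n) = 4/6 = 4*(1/6) = 2/3)
q(t, T) = 2/3
C(w) = (-1/187 + w)*(2/3 + w) (C(w) = (w + 1/(-196 + 9))*(w + 2/3) = (w + 1/(-187))*(2/3 + w) = (w - 1/187)*(2/3 + w) = (-1/187 + w)*(2/3 + w))
sqrt(sqrt(-7939 - 5409) + 10404) - C(58) = sqrt(sqrt(-7939 - 5409) + 10404) - (-2/561 + 58**2 + (371/561)*58) = sqrt(sqrt(-13348) + 10404) - (-2/561 + 3364 + 21518/561) = sqrt(2*I*sqrt(3337) + 10404) - 1*57840/17 = sqrt(10404 + 2*I*sqrt(3337)) - 57840/17 = -57840/17 + sqrt(10404 + 2*I*sqrt(3337))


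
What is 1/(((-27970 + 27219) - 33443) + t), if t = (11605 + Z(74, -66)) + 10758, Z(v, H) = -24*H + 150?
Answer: -1/10097 ≈ -9.9039e-5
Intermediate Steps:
Z(v, H) = 150 - 24*H
t = 24097 (t = (11605 + (150 - 24*(-66))) + 10758 = (11605 + (150 + 1584)) + 10758 = (11605 + 1734) + 10758 = 13339 + 10758 = 24097)
1/(((-27970 + 27219) - 33443) + t) = 1/(((-27970 + 27219) - 33443) + 24097) = 1/((-751 - 33443) + 24097) = 1/(-34194 + 24097) = 1/(-10097) = -1/10097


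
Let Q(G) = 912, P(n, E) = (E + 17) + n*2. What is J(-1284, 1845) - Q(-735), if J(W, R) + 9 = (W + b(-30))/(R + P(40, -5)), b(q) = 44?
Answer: -1785217/1937 ≈ -921.64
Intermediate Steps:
P(n, E) = 17 + E + 2*n (P(n, E) = (17 + E) + 2*n = 17 + E + 2*n)
J(W, R) = -9 + (44 + W)/(92 + R) (J(W, R) = -9 + (W + 44)/(R + (17 - 5 + 2*40)) = -9 + (44 + W)/(R + (17 - 5 + 80)) = -9 + (44 + W)/(R + 92) = -9 + (44 + W)/(92 + R))
J(-1284, 1845) - Q(-735) = (-784 - 1284 - 9*1845)/(92 + 1845) - 1*912 = (-784 - 1284 - 16605)/1937 - 912 = (1/1937)*(-18673) - 912 = -18673/1937 - 912 = -1785217/1937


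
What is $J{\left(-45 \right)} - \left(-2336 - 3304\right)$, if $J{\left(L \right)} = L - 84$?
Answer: $5511$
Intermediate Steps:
$J{\left(L \right)} = -84 + L$
$J{\left(-45 \right)} - \left(-2336 - 3304\right) = \left(-84 - 45\right) - \left(-2336 - 3304\right) = -129 - -5640 = -129 + 5640 = 5511$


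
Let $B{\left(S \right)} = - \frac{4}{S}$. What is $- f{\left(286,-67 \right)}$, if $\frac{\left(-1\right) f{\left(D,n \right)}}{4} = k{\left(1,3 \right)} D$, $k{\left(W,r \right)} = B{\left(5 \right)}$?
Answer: $- \frac{4576}{5} \approx -915.2$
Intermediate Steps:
$k{\left(W,r \right)} = - \frac{4}{5}$
$f{\left(D,n \right)} = \frac{16 D}{5}$ ($f{\left(D,n \right)} = - 4 \left(- \frac{4 D}{5}\right) = \frac{16 D}{5}$)
$- f{\left(286,-67 \right)} = - \frac{16 \cdot 286}{5} = \left(-1\right) \frac{4576}{5} = - \frac{4576}{5}$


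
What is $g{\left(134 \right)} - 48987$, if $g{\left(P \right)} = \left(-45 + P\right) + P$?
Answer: $-48764$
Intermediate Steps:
$g{\left(P \right)} = -45 + 2 P$
$g{\left(134 \right)} - 48987 = \left(-45 + 2 \cdot 134\right) - 48987 = \left(-45 + 268\right) - 48987 = 223 - 48987 = -48764$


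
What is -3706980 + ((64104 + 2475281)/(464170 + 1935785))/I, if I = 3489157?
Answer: -6208316495495349383/1674763957587 ≈ -3.7070e+6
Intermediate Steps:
-3706980 + ((64104 + 2475281)/(464170 + 1935785))/I = -3706980 + ((64104 + 2475281)/(464170 + 1935785))/3489157 = -3706980 + (2539385/2399955)*(1/3489157) = -3706980 + (2539385*(1/2399955))*(1/3489157) = -3706980 + (507877/479991)*(1/3489157) = -3706980 + 507877/1674763957587 = -6208316495495349383/1674763957587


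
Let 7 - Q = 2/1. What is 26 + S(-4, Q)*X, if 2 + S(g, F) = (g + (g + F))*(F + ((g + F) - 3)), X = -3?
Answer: 59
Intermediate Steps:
Q = 5 (Q = 7 - 2/1 = 7 - 2 = 5)
S(g, F) = -2 + (F + 2*g)*(-3 + g + 2*F) (S(g, F) = -2 + (g + (g + F))*(F + ((g + F) - 3)) = -2 + (g + (F + g))*(F + ((F + g) - 3)) = -2 + (F + 2*g)*(F + (-3 + F + g)) = -2 + (F + 2*g)*(-3 + g + 2*F))
26 + S(-4, Q)*X = 26 + (-2 - 6*(-4) - 3*5 + 2*5² + 2*(-4)² + 5*5*(-4))*(-3) = 26 + (-2 + 24 - 15 + 2*25 + 2*16 - 100)*(-3) = 26 + (-2 + 24 - 15 + 50 + 32 - 100)*(-3) = 26 - 11*(-3) = 26 + 33 = 59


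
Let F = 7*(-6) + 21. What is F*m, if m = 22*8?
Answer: -3696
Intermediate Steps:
F = -21 (F = -42 + 21 = -21)
m = 176
F*m = -21*176 = -3696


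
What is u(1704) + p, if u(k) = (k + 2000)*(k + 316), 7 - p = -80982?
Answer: 7563069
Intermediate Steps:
p = 80989 (p = 7 - 1*(-80982) = 7 + 80982 = 80989)
u(k) = (316 + k)*(2000 + k) (u(k) = (2000 + k)*(316 + k) = (316 + k)*(2000 + k))
u(1704) + p = (632000 + 1704**2 + 2316*1704) + 80989 = (632000 + 2903616 + 3946464) + 80989 = 7482080 + 80989 = 7563069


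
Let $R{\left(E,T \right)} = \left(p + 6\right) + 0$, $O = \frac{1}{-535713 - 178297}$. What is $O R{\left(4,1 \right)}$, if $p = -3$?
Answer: $- \frac{3}{714010} \approx -4.2016 \cdot 10^{-6}$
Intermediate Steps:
$O = - \frac{1}{714010}$ ($O = \frac{1}{-714010} = - \frac{1}{714010} \approx -1.4005 \cdot 10^{-6}$)
$R{\left(E,T \right)} = 3$ ($R{\left(E,T \right)} = \left(-3 + 6\right) + 0 = 3 + 0 = 3$)
$O R{\left(4,1 \right)} = \left(- \frac{1}{714010}\right) 3 = - \frac{3}{714010}$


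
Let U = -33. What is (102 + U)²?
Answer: 4761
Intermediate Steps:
(102 + U)² = (102 - 33)² = 69² = 4761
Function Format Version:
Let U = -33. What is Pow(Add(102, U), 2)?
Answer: 4761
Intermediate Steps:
Pow(Add(102, U), 2) = Pow(Add(102, -33), 2) = Pow(69, 2) = 4761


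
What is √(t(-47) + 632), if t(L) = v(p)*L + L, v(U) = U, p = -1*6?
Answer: 17*√3 ≈ 29.445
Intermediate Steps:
p = -6
t(L) = -5*L (t(L) = -6*L + L = -5*L)
√(t(-47) + 632) = √(-5*(-47) + 632) = √(235 + 632) = √867 = 17*√3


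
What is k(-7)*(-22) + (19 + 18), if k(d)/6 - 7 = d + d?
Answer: 961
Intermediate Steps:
k(d) = 42 + 12*d (k(d) = 42 + 6*(d + d) = 42 + 6*(2*d) = 42 + 12*d)
k(-7)*(-22) + (19 + 18) = (42 + 12*(-7))*(-22) + (19 + 18) = (42 - 84)*(-22) + 37 = -42*(-22) + 37 = 924 + 37 = 961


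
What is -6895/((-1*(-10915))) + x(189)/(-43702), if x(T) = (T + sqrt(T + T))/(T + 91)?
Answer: -2410661261/3816058640 - 3*sqrt(42)/12236560 ≈ -0.63172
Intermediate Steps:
x(T) = (T + sqrt(2)*sqrt(T))/(91 + T) (x(T) = (T + sqrt(2*T))/(91 + T) = (T + sqrt(2)*sqrt(T))/(91 + T))
-6895/((-1*(-10915))) + x(189)/(-43702) = -6895/((-1*(-10915))) + ((189 + sqrt(2)*sqrt(189))/(91 + 189))/(-43702) = -6895/10915 + ((189 + sqrt(2)*(3*sqrt(21)))/280)*(-1/43702) = -6895*1/10915 + ((189 + 3*sqrt(42))/280)*(-1/43702) = -1379/2183 + (27/40 + 3*sqrt(42)/280)*(-1/43702) = -1379/2183 + (-27/1748080 - 3*sqrt(42)/12236560) = -2410661261/3816058640 - 3*sqrt(42)/12236560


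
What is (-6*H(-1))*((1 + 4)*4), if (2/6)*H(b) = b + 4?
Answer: -1080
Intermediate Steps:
H(b) = 12 + 3*b (H(b) = 3*(b + 4) = 3*(4 + b) = 12 + 3*b)
(-6*H(-1))*((1 + 4)*4) = (-6*(12 + 3*(-1)))*((1 + 4)*4) = (-6*(12 - 3))*(5*4) = -6*9*20 = -54*20 = -1080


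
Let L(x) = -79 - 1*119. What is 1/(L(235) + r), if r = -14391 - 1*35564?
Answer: -1/50153 ≈ -1.9939e-5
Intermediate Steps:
r = -49955 (r = -14391 - 35564 = -49955)
L(x) = -198 (L(x) = -79 - 119 = -198)
1/(L(235) + r) = 1/(-198 - 49955) = 1/(-50153) = -1/50153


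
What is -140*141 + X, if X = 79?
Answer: -19661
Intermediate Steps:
-140*141 + X = -140*141 + 79 = -19740 + 79 = -19661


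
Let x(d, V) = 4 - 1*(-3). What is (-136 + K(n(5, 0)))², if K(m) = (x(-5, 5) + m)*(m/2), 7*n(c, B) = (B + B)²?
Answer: 18496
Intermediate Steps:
x(d, V) = 7 (x(d, V) = 4 + 3 = 7)
n(c, B) = 4*B²/7 (n(c, B) = (B + B)²/7 = (2*B)²/7 = (4*B²)/7 = 4*B²/7)
K(m) = m*(7 + m)/2 (K(m) = (7 + m)*(m/2) = m*(7 + m)/2)
(-136 + K(n(5, 0)))² = (-136 + ((4/7)*0²)*(7 + (4/7)*0²)/2)² = (-136 + ((4/7)*0)*(7 + (4/7)*0)/2)² = (-136 + (½)*0*(7 + 0))² = (-136 + (½)*0*7)² = (-136 + 0)² = (-136)² = 18496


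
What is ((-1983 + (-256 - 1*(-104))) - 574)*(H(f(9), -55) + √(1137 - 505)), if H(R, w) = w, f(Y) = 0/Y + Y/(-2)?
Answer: 148995 - 5418*√158 ≈ 80892.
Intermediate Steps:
f(Y) = -Y/2 (f(Y) = 0 + Y*(-½) = 0 - Y/2 = -Y/2)
((-1983 + (-256 - 1*(-104))) - 574)*(H(f(9), -55) + √(1137 - 505)) = ((-1983 + (-256 - 1*(-104))) - 574)*(-55 + √(1137 - 505)) = ((-1983 + (-256 + 104)) - 574)*(-55 + √632) = ((-1983 - 152) - 574)*(-55 + 2*√158) = (-2135 - 574)*(-55 + 2*√158) = -2709*(-55 + 2*√158) = 148995 - 5418*√158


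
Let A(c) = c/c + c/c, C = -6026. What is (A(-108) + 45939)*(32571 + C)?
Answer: 1219503845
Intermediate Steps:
A(c) = 2 (A(c) = 1 + 1 = 2)
(A(-108) + 45939)*(32571 + C) = (2 + 45939)*(32571 - 6026) = 45941*26545 = 1219503845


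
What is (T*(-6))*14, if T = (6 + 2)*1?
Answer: -672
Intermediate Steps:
T = 8 (T = 8*1 = 8)
(T*(-6))*14 = (8*(-6))*14 = -48*14 = -672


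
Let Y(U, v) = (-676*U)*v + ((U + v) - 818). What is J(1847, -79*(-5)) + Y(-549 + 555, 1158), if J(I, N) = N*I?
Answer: -3966937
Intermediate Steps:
J(I, N) = I*N
Y(U, v) = -818 + U + v - 676*U*v (Y(U, v) = -676*U*v + (-818 + U + v) = -818 + U + v - 676*U*v)
J(1847, -79*(-5)) + Y(-549 + 555, 1158) = 1847*(-79*(-5)) + (-818 + (-549 + 555) + 1158 - 676*(-549 + 555)*1158) = 1847*395 + (-818 + 6 + 1158 - 676*6*1158) = 729565 + (-818 + 6 + 1158 - 4696848) = 729565 - 4696502 = -3966937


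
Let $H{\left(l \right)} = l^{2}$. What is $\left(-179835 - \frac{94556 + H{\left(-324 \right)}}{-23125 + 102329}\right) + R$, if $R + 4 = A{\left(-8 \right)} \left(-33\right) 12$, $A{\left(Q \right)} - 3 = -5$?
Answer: $- \frac{3545359530}{19801} \approx -1.7905 \cdot 10^{5}$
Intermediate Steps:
$A{\left(Q \right)} = -2$ ($A{\left(Q \right)} = 3 - 5 = -2$)
$R = 788$ ($R = -4 + \left(-2\right) \left(-33\right) 12 = -4 + 66 \cdot 12 = -4 + 792 = 788$)
$\left(-179835 - \frac{94556 + H{\left(-324 \right)}}{-23125 + 102329}\right) + R = \left(-179835 - \frac{94556 + \left(-324\right)^{2}}{-23125 + 102329}\right) + 788 = \left(-179835 - \frac{94556 + 104976}{79204}\right) + 788 = \left(-179835 - 199532 \cdot \frac{1}{79204}\right) + 788 = \left(-179835 - \frac{49883}{19801}\right) + 788 = - \frac{3560962718}{19801} + 788 = - \frac{3545359530}{19801}$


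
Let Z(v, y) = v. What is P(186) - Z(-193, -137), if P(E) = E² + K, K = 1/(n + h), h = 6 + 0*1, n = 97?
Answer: 3583268/103 ≈ 34789.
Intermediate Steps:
h = 6 (h = 6 + 0 = 6)
K = 1/103 (K = 1/(97 + 6) = 1/103 ≈ 0.0097087)
P(E) = 1/103 + E² (P(E) = E² + 1/103 = 1/103 + E²)
P(186) - Z(-193, -137) = (1/103 + 186²) - 1*(-193) = (1/103 + 34596) + 193 = 3563389/103 + 193 = 3583268/103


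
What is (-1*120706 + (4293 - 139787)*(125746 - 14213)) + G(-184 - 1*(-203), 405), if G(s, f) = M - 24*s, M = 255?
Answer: -15112173209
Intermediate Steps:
G(s, f) = 255 - 24*s
(-1*120706 + (4293 - 139787)*(125746 - 14213)) + G(-184 - 1*(-203), 405) = (-1*120706 + (4293 - 139787)*(125746 - 14213)) + (255 - 24*(-184 - 1*(-203))) = (-120706 - 135494*111533) + (255 - 24*(-184 + 203)) = (-120706 - 15112052302) + (255 - 24*19) = -15112173008 + (255 - 456) = -15112173008 - 201 = -15112173209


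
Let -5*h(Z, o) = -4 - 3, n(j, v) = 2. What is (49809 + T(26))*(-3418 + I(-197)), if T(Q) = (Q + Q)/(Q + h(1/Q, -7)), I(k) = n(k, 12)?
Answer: -23311101688/137 ≈ -1.7015e+8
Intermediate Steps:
I(k) = 2
h(Z, o) = 7/5 (h(Z, o) = -(-4 - 3)/5 = -1/5*(-7) = 7/5)
T(Q) = 2*Q/(7/5 + Q) (T(Q) = (Q + Q)/(Q + 7/5) = (2*Q)/(7/5 + Q) = 2*Q/(7/5 + Q))
(49809 + T(26))*(-3418 + I(-197)) = (49809 + 10*26/(7 + 5*26))*(-3418 + 2) = (49809 + 10*26/(7 + 130))*(-3416) = (49809 + 10*26/137)*(-3416) = (49809 + 10*26*(1/137))*(-3416) = (49809 + 260/137)*(-3416) = (6824093/137)*(-3416) = -23311101688/137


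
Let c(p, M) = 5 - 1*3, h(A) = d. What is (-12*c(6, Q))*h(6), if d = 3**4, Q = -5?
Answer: -1944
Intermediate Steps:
d = 81
h(A) = 81
c(p, M) = 2 (c(p, M) = 5 - 3 = 2)
(-12*c(6, Q))*h(6) = -12*2*81 = -24*81 = -1944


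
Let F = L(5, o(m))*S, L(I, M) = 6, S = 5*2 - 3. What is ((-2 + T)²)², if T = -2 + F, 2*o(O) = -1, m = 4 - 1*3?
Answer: 2085136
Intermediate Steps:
S = 7 (S = 10 - 3 = 7)
m = 1 (m = 4 - 3 = 1)
o(O) = -½ (o(O) = (½)*(-1) = -½)
F = 42 (F = 6*7 = 42)
T = 40 (T = -2 + 42 = 40)
((-2 + T)²)² = ((-2 + 40)²)² = (38²)² = 1444² = 2085136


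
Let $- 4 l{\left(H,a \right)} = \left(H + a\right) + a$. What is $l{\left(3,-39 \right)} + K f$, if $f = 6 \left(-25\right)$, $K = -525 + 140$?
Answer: $\frac{231075}{4} \approx 57769.0$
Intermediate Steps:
$l{\left(H,a \right)} = - \frac{a}{2} - \frac{H}{4}$ ($l{\left(H,a \right)} = - \frac{\left(H + a\right) + a}{4} = - \frac{H + 2 a}{4} = - \frac{a}{2} - \frac{H}{4}$)
$K = -385$
$f = -150$
$l{\left(3,-39 \right)} + K f = \left(\left(- \frac{1}{2}\right) \left(-39\right) - \frac{3}{4}\right) - -57750 = \left(\frac{39}{2} - \frac{3}{4}\right) + 57750 = \frac{75}{4} + 57750 = \frac{231075}{4}$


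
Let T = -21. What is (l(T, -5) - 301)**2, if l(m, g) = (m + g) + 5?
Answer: 103684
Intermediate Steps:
l(m, g) = 5 + g + m (l(m, g) = (g + m) + 5 = 5 + g + m)
(l(T, -5) - 301)**2 = ((5 - 5 - 21) - 301)**2 = (-21 - 301)**2 = (-322)**2 = 103684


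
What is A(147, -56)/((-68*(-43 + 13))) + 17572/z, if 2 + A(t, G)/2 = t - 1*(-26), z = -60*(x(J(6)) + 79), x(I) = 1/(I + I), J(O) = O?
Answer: -1140803/322660 ≈ -3.5356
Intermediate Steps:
x(I) = 1/(2*I)
z = -4745 (z = -60*((1/2)/6 + 79) = -60*((1/2)*(1/6) + 79) = -60*(1/12 + 79) = -60*949/12 = -4745)
A(t, G) = 48 + 2*t (A(t, G) = -4 + 2*(t - 1*(-26)) = -4 + 2*(t + 26) = -4 + 2*(26 + t) = -4 + (52 + 2*t) = 48 + 2*t)
A(147, -56)/((-68*(-43 + 13))) + 17572/z = (48 + 2*147)/((-68*(-43 + 13))) + 17572/(-4745) = (48 + 294)/((-68*(-30))) + 17572*(-1/4745) = 342/2040 - 17572/4745 = 342*(1/2040) - 17572/4745 = 57/340 - 17572/4745 = -1140803/322660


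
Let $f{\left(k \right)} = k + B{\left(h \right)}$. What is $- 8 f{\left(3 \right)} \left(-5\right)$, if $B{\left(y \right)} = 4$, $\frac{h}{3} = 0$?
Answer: $280$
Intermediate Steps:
$h = 0$ ($h = 3 \cdot 0 = 0$)
$f{\left(k \right)} = 4 + k$ ($f{\left(k \right)} = k + 4 = 4 + k$)
$- 8 f{\left(3 \right)} \left(-5\right) = - 8 \left(4 + 3\right) \left(-5\right) = \left(-8\right) 7 \left(-5\right) = \left(-56\right) \left(-5\right) = 280$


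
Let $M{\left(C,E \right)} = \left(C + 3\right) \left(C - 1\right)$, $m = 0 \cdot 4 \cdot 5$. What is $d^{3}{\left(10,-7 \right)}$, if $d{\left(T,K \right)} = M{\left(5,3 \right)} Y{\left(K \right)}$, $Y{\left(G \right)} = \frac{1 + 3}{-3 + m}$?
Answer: $- \frac{2097152}{27} \approx -77672.0$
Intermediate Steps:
$m = 0$ ($m = 0 \cdot 5 = 0$)
$M{\left(C,E \right)} = \left(-1 + C\right) \left(3 + C\right)$ ($M{\left(C,E \right)} = \left(3 + C\right) \left(-1 + C\right) = \left(-1 + C\right) \left(3 + C\right)$)
$Y{\left(G \right)} = - \frac{4}{3}$ ($Y{\left(G \right)} = \frac{1 + 3}{-3 + 0} = \frac{4}{-3} = 4 \left(- \frac{1}{3}\right) = - \frac{4}{3}$)
$d{\left(T,K \right)} = - \frac{128}{3}$ ($d{\left(T,K \right)} = \left(-3 + 5^{2} + 2 \cdot 5\right) \left(- \frac{4}{3}\right) = \left(-3 + 25 + 10\right) \left(- \frac{4}{3}\right) = 32 \left(- \frac{4}{3}\right) = - \frac{128}{3}$)
$d^{3}{\left(10,-7 \right)} = \left(- \frac{128}{3}\right)^{3} = - \frac{2097152}{27}$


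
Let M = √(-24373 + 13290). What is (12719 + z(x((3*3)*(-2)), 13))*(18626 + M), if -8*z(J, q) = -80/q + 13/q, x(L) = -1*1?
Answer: 12319636859/52 + 1322843*I*√11083/104 ≈ 2.3692e+8 + 1.3391e+6*I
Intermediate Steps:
M = I*√11083 (M = √(-11083) = I*√11083 ≈ 105.28*I)
x(L) = -1
z(J, q) = 67/(8*q) (z(J, q) = -(-80/q + 13/q)/8 = -(-67)/(8*q) = 67/(8*q))
(12719 + z(x((3*3)*(-2)), 13))*(18626 + M) = (12719 + (67/8)/13)*(18626 + I*√11083) = (12719 + (67/8)*(1/13))*(18626 + I*√11083) = (12719 + 67/104)*(18626 + I*√11083) = 1322843*(18626 + I*√11083)/104 = 12319636859/52 + 1322843*I*√11083/104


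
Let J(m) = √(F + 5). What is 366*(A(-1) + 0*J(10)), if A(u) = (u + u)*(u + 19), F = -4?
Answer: -13176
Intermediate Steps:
J(m) = 1 (J(m) = √(-4 + 5) = √1 = 1)
A(u) = 2*u*(19 + u) (A(u) = (2*u)*(19 + u) = 2*u*(19 + u))
366*(A(-1) + 0*J(10)) = 366*(2*(-1)*(19 - 1) + 0*1) = 366*(2*(-1)*18 + 0) = 366*(-36 + 0) = 366*(-36) = -13176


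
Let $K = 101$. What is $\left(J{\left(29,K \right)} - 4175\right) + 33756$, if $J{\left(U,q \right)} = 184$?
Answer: $29765$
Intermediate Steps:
$\left(J{\left(29,K \right)} - 4175\right) + 33756 = \left(184 - 4175\right) + 33756 = -3991 + 33756 = 29765$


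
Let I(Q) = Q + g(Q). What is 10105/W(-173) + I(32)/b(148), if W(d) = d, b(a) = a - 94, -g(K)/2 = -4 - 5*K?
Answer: -26855/519 ≈ -51.744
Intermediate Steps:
g(K) = 8 + 10*K (g(K) = -2*(-4 - 5*K) = 8 + 10*K)
b(a) = -94 + a
I(Q) = 8 + 11*Q (I(Q) = Q + (8 + 10*Q) = 8 + 11*Q)
10105/W(-173) + I(32)/b(148) = 10105/(-173) + (8 + 11*32)/(-94 + 148) = 10105*(-1/173) + (8 + 352)/54 = -10105/173 + 360*(1/54) = -10105/173 + 20/3 = -26855/519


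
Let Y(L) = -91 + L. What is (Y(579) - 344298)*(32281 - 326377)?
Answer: 101113145760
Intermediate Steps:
(Y(579) - 344298)*(32281 - 326377) = ((-91 + 579) - 344298)*(32281 - 326377) = (488 - 344298)*(-294096) = -343810*(-294096) = 101113145760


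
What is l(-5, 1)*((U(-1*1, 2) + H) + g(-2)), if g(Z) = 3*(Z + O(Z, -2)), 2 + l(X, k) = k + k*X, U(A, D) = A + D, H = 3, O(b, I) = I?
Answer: 48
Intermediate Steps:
l(X, k) = -2 + k + X*k (l(X, k) = -2 + (k + k*X) = -2 + (k + X*k) = -2 + k + X*k)
g(Z) = -6 + 3*Z (g(Z) = 3*(Z - 2) = 3*(-2 + Z) = -6 + 3*Z)
l(-5, 1)*((U(-1*1, 2) + H) + g(-2)) = (-2 + 1 - 5*1)*(((-1*1 + 2) + 3) + (-6 + 3*(-2))) = (-2 + 1 - 5)*(((-1 + 2) + 3) + (-6 - 6)) = -6*((1 + 3) - 12) = -6*(4 - 12) = -6*(-8) = 48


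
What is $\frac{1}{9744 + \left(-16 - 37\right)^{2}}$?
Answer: $\frac{1}{12553} \approx 7.9662 \cdot 10^{-5}$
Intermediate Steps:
$\frac{1}{9744 + \left(-16 - 37\right)^{2}} = \frac{1}{9744 + \left(-53\right)^{2}} = \frac{1}{9744 + 2809} = \frac{1}{12553}$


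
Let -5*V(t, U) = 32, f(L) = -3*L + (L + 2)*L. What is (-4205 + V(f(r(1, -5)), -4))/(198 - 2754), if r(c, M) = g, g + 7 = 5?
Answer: 7019/4260 ≈ 1.6477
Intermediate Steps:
g = -2 (g = -7 + 5 = -2)
r(c, M) = -2
f(L) = -3*L + L*(2 + L) (f(L) = -3*L + (2 + L)*L = -3*L + L*(2 + L))
V(t, U) = -32/5 (V(t, U) = -⅕*32 = -32/5)
(-4205 + V(f(r(1, -5)), -4))/(198 - 2754) = (-4205 - 32/5)/(198 - 2754) = -21057/5/(-2556) = -21057/5*(-1/2556) = 7019/4260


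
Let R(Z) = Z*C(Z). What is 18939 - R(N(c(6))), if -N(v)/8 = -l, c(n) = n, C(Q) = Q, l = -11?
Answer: 11195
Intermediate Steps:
N(v) = -88 (N(v) = -(-8)*(-11) = -8*11 = -88)
R(Z) = Z**2 (R(Z) = Z*Z = Z**2)
18939 - R(N(c(6))) = 18939 - 1*(-88)**2 = 18939 - 1*7744 = 18939 - 7744 = 11195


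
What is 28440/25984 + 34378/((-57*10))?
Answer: -54816697/925680 ≈ -59.218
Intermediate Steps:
28440/25984 + 34378/((-57*10)) = 28440*(1/25984) + 34378/(-570) = 3555/3248 + 34378*(-1/570) = 3555/3248 - 17189/285 = -54816697/925680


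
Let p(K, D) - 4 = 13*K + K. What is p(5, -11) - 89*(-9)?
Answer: 875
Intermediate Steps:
p(K, D) = 4 + 14*K (p(K, D) = 4 + (13*K + K) = 4 + 14*K)
p(5, -11) - 89*(-9) = (4 + 14*5) - 89*(-9) = (4 + 70) + 801 = 74 + 801 = 875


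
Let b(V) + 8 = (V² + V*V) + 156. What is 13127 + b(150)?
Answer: 58275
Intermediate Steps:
b(V) = 148 + 2*V² (b(V) = -8 + ((V² + V*V) + 156) = -8 + ((V² + V²) + 156) = -8 + (2*V² + 156) = -8 + (156 + 2*V²) = 148 + 2*V²)
13127 + b(150) = 13127 + (148 + 2*150²) = 13127 + (148 + 2*22500) = 13127 + (148 + 45000) = 13127 + 45148 = 58275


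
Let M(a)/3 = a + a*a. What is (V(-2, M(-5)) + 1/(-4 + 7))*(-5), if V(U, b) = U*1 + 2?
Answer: -5/3 ≈ -1.6667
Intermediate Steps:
M(a) = 3*a + 3*a**2 (M(a) = 3*(a + a*a) = 3*(a + a**2) = 3*a + 3*a**2)
V(U, b) = 2 + U (V(U, b) = U + 2 = 2 + U)
(V(-2, M(-5)) + 1/(-4 + 7))*(-5) = ((2 - 2) + 1/(-4 + 7))*(-5) = (0 + 1/3)*(-5) = (1/3)*(-5) = -5/3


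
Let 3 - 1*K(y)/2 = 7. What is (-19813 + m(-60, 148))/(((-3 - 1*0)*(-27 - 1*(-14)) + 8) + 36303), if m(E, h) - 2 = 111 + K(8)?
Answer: -9854/18175 ≈ -0.54217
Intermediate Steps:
K(y) = -8 (K(y) = 6 - 2*7 = 6 - 14 = -8)
m(E, h) = 105 (m(E, h) = 2 + (111 - 8) = 2 + 103 = 105)
(-19813 + m(-60, 148))/(((-3 - 1*0)*(-27 - 1*(-14)) + 8) + 36303) = (-19813 + 105)/(((-3 - 1*0)*(-27 - 1*(-14)) + 8) + 36303) = -19708/(((-3 + 0)*(-27 + 14) + 8) + 36303) = -19708/((-3*(-13) + 8) + 36303) = -19708/((39 + 8) + 36303) = -19708/(47 + 36303) = -19708/36350 = -19708*1/36350 = -9854/18175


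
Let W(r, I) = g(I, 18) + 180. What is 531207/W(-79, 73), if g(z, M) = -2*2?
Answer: 531207/176 ≈ 3018.2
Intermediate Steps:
g(z, M) = -4
W(r, I) = 176 (W(r, I) = -4 + 180 = 176)
531207/W(-79, 73) = 531207/176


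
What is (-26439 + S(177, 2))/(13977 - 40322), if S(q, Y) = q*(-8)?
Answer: 5571/5269 ≈ 1.0573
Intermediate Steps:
S(q, Y) = -8*q
(-26439 + S(177, 2))/(13977 - 40322) = (-26439 - 8*177)/(13977 - 40322) = (-26439 - 1416)/(-26345) = -27855*(-1/26345) = 5571/5269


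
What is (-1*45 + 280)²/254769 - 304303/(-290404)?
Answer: 93564531907/73985936676 ≈ 1.2646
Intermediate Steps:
(-1*45 + 280)²/254769 - 304303/(-290404) = (-45 + 280)²*(1/254769) - 304303*(-1/290404) = 235²*(1/254769) + 304303/290404 = 55225*(1/254769) + 304303/290404 = 55225/254769 + 304303/290404 = 93564531907/73985936676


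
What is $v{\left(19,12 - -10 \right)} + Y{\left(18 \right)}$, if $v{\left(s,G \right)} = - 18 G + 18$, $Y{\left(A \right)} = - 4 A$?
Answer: $-450$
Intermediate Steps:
$v{\left(s,G \right)} = 18 - 18 G$
$v{\left(19,12 - -10 \right)} + Y{\left(18 \right)} = \left(18 - 18 \left(12 - -10\right)\right) - 72 = \left(18 - 18 \left(12 + 10\right)\right) - 72 = \left(18 - 396\right) - 72 = -378 - 72 = -450$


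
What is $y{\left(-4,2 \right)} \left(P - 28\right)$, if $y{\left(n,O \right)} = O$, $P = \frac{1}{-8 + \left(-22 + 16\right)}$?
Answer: $- \frac{393}{7} \approx -56.143$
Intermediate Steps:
$P = - \frac{1}{14}$ ($P = \frac{1}{-8 - 6} = \frac{1}{-14} = - \frac{1}{14} \approx -0.071429$)
$y{\left(-4,2 \right)} \left(P - 28\right) = 2 \left(- \frac{1}{14} - 28\right) = 2 \left(- \frac{393}{14}\right) = - \frac{393}{7}$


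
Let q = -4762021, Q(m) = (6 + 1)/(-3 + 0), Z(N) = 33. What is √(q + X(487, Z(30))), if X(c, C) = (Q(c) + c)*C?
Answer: 13*I*√28083 ≈ 2178.5*I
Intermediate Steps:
Q(m) = -7/3 (Q(m) = 7/(-3) = 7*(-⅓) = -7/3)
X(c, C) = C*(-7/3 + c) (X(c, C) = (-7/3 + c)*C = C*(-7/3 + c))
√(q + X(487, Z(30))) = √(-4762021 + (⅓)*33*(-7 + 3*487)) = √(-4762021 + (⅓)*33*(-7 + 1461)) = √(-4762021 + (⅓)*33*1454) = √(-4762021 + 15994) = √(-4746027) = 13*I*√28083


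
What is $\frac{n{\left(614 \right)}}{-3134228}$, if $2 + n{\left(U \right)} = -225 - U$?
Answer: $\frac{841}{3134228} \approx 0.00026833$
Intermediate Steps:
$n{\left(U \right)} = -227 - U$ ($n{\left(U \right)} = -2 - \left(225 + U\right) = -227 - U$)
$\frac{n{\left(614 \right)}}{-3134228} = \frac{-227 - 614}{-3134228} = \left(-227 - 614\right) \left(- \frac{1}{3134228}\right) = \left(-841\right) \left(- \frac{1}{3134228}\right) = \frac{841}{3134228}$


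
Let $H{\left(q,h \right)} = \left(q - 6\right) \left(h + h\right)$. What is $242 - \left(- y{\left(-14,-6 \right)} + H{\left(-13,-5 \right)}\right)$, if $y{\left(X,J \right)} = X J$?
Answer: $136$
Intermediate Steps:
$y{\left(X,J \right)} = J X$
$H{\left(q,h \right)} = 2 h \left(-6 + q\right)$ ($H{\left(q,h \right)} = \left(-6 + q\right) 2 h = 2 h \left(-6 + q\right)$)
$242 - \left(- y{\left(-14,-6 \right)} + H{\left(-13,-5 \right)}\right) = 242 - \left(-84 + 2 \left(-5\right) \left(-6 - 13\right)\right) = 242 + \left(84 - 2 \left(-5\right) \left(-19\right)\right) = 242 + \left(84 - 190\right) = 242 - 106 = 136$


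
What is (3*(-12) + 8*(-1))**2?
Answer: 1936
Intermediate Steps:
(3*(-12) + 8*(-1))**2 = (-36 - 8)**2 = (-44)**2 = 1936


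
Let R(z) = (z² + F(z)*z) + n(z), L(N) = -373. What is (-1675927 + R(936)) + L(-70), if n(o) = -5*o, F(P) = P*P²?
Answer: 767543396332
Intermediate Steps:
F(P) = P³
R(z) = z² + z⁴ - 5*z (R(z) = (z² + z³*z) - 5*z = (z² + z⁴) - 5*z = z² + z⁴ - 5*z)
(-1675927 + R(936)) + L(-70) = (-1675927 + 936*(-5 + 936 + 936³)) - 373 = (-1675927 + 936*(-5 + 936 + 820025856)) - 373 = (-1675927 + 936*820026787) - 373 = (-1675927 + 767545072632) - 373 = 767543396705 - 373 = 767543396332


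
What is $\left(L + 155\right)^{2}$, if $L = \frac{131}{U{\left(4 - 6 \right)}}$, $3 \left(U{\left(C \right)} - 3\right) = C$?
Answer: $\frac{2184484}{49} \approx 44581.0$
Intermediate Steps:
$U{\left(C \right)} = 3 + \frac{C}{3}$
$L = \frac{393}{7}$ ($L = \frac{131}{3 + \frac{4 - 6}{3}} = \frac{131}{3 + \frac{1}{3} \left(-2\right)} = \frac{131}{3 - \frac{2}{3}} = \frac{131}{\frac{7}{3}} = 131 \cdot \frac{3}{7} = \frac{393}{7} \approx 56.143$)
$\left(L + 155\right)^{2} = \left(\frac{393}{7} + 155\right)^{2} = \left(\frac{1478}{7}\right)^{2} = \frac{2184484}{49}$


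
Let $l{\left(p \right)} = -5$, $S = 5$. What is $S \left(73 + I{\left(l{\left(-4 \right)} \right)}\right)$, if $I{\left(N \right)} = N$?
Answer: $340$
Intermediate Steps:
$S \left(73 + I{\left(l{\left(-4 \right)} \right)}\right) = 5 \left(73 - 5\right) = 5 \cdot 68 = 340$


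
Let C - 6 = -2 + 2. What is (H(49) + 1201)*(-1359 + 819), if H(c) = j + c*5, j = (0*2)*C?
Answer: -780840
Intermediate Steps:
C = 6 (C = 6 + (-2 + 2) = 6 + 0 = 6)
j = 0 (j = (0*2)*6 = 0*6 = 0)
H(c) = 5*c (H(c) = 0 + c*5 = 0 + 5*c = 5*c)
(H(49) + 1201)*(-1359 + 819) = (5*49 + 1201)*(-1359 + 819) = (245 + 1201)*(-540) = 1446*(-540) = -780840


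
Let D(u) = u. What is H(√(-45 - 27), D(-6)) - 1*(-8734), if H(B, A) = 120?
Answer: 8854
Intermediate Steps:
H(√(-45 - 27), D(-6)) - 1*(-8734) = 120 - 1*(-8734) = 120 + 8734 = 8854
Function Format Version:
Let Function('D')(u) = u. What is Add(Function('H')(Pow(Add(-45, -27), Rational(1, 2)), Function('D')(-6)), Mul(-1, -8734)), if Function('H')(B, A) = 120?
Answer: 8854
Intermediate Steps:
Add(Function('H')(Pow(Add(-45, -27), Rational(1, 2)), Function('D')(-6)), Mul(-1, -8734)) = Add(120, Mul(-1, -8734)) = Add(120, 8734) = 8854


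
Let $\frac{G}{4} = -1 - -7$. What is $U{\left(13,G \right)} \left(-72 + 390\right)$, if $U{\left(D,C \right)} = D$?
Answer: $4134$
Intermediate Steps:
$G = 24$ ($G = 4 \left(-1 - -7\right) = 4 \left(-1 + 7\right) = 4 \cdot 6 = 24$)
$U{\left(13,G \right)} \left(-72 + 390\right) = 13 \left(-72 + 390\right) = 13 \cdot 318 = 4134$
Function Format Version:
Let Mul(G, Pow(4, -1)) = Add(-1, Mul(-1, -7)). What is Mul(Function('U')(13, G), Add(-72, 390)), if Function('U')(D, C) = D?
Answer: 4134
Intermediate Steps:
G = 24 (G = Mul(4, Add(-1, Mul(-1, -7))) = Mul(4, Add(-1, 7)) = Mul(4, 6) = 24)
Mul(Function('U')(13, G), Add(-72, 390)) = Mul(13, Add(-72, 390)) = Mul(13, 318) = 4134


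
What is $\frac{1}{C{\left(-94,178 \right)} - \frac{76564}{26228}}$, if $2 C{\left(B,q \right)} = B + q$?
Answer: $\frac{6557}{256253} \approx 0.025588$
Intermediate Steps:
$C{\left(B,q \right)} = \frac{B}{2} + \frac{q}{2}$ ($C{\left(B,q \right)} = \frac{B + q}{2} = \frac{B}{2} + \frac{q}{2}$)
$\frac{1}{C{\left(-94,178 \right)} - \frac{76564}{26228}} = \frac{1}{\left(\frac{1}{2} \left(-94\right) + \frac{1}{2} \cdot 178\right) - \frac{76564}{26228}} = \frac{1}{\left(-47 + 89\right) - \frac{19141}{6557}} = \frac{1}{42 - \frac{19141}{6557}} = \frac{1}{\frac{256253}{6557}} = \frac{6557}{256253}$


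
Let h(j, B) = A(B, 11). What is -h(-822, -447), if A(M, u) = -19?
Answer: 19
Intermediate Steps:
h(j, B) = -19
-h(-822, -447) = -1*(-19) = 19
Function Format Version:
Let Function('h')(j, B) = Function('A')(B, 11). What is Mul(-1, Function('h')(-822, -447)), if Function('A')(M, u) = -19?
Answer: 19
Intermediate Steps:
Function('h')(j, B) = -19
Mul(-1, Function('h')(-822, -447)) = Mul(-1, -19) = 19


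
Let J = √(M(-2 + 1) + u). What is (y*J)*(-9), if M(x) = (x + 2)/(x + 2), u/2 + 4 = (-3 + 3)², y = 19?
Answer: -171*I*√7 ≈ -452.42*I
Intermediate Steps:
u = -8 (u = -8 + 2*(-3 + 3)² = -8 + 2*0² = -8 + 2*0 = -8 + 0 = -8)
M(x) = 1 (M(x) = (2 + x)/(2 + x) = 1)
J = I*√7 (J = √(1 - 8) = √(-7) = I*√7 ≈ 2.6458*I)
(y*J)*(-9) = (19*(I*√7))*(-9) = (19*I*√7)*(-9) = -171*I*√7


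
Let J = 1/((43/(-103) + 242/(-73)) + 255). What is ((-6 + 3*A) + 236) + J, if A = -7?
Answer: 394867039/1889280 ≈ 209.00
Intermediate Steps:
J = 7519/1889280 (J = 1/((43*(-1/103) + 242*(-1/73)) + 255) = 1/((-43/103 - 242/73) + 255) = 1/(-28065/7519 + 255) = 1/(1889280/7519) = 7519/1889280 ≈ 0.0039798)
((-6 + 3*A) + 236) + J = ((-6 + 3*(-7)) + 236) + 7519/1889280 = ((-6 - 21) + 236) + 7519/1889280 = (-27 + 236) + 7519/1889280 = 209 + 7519/1889280 = 394867039/1889280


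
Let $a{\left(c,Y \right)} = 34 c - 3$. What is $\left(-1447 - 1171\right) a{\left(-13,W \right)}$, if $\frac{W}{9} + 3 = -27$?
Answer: $1165010$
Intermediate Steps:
$W = -270$ ($W = -27 + 9 \left(-27\right) = -27 - 243 = -270$)
$a{\left(c,Y \right)} = -3 + 34 c$
$\left(-1447 - 1171\right) a{\left(-13,W \right)} = \left(-1447 - 1171\right) \left(-3 + 34 \left(-13\right)\right) = - 2618 \left(-3 - 442\right) = \left(-2618\right) \left(-445\right) = 1165010$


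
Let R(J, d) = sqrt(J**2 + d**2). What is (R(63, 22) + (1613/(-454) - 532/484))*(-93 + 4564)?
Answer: -1142586405/54934 + 4471*sqrt(4453) ≈ 2.7755e+5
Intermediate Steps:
(R(63, 22) + (1613/(-454) - 532/484))*(-93 + 4564) = (sqrt(63**2 + 22**2) + (1613/(-454) - 532/484))*(-93 + 4564) = (sqrt(3969 + 484) + (1613*(-1/454) - 532*1/484))*4471 = (sqrt(4453) + (-1613/454 - 133/121))*4471 = (sqrt(4453) - 255555/54934)*4471 = (-255555/54934 + sqrt(4453))*4471 = -1142586405/54934 + 4471*sqrt(4453)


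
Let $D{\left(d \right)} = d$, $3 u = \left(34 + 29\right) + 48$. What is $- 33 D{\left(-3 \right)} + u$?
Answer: $136$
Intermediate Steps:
$u = 37$ ($u = \frac{\left(34 + 29\right) + 48}{3} = \frac{63 + 48}{3} = \frac{1}{3} \cdot 111 = 37$)
$- 33 D{\left(-3 \right)} + u = \left(-33\right) \left(-3\right) + 37 = 99 + 37 = 136$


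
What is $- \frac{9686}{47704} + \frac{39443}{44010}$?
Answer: $\frac{363827003}{524863260} \approx 0.69318$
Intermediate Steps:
$- \frac{9686}{47704} + \frac{39443}{44010} = \left(-9686\right) \frac{1}{47704} + 39443 \cdot \frac{1}{44010} = - \frac{4843}{23852} + \frac{39443}{44010} = \frac{363827003}{524863260}$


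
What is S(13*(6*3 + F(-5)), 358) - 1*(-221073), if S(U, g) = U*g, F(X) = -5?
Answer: 281575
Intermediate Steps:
S(13*(6*3 + F(-5)), 358) - 1*(-221073) = (13*(6*3 - 5))*358 - 1*(-221073) = (13*(18 - 5))*358 + 221073 = (13*13)*358 + 221073 = 169*358 + 221073 = 60502 + 221073 = 281575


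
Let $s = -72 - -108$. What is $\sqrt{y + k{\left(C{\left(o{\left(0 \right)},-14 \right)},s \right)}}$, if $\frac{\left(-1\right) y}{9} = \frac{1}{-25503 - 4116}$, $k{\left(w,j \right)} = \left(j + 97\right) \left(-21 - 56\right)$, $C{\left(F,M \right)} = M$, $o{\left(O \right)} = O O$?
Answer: $\frac{i \sqrt{110917000830}}{3291} \approx 101.2 i$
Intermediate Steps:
$o{\left(O \right)} = O^{2}$
$s = 36$ ($s = -72 + 108 = 36$)
$k{\left(w,j \right)} = -7469 - 77 j$ ($k{\left(w,j \right)} = \left(97 + j\right) \left(-77\right) = -7469 - 77 j$)
$y = \frac{1}{3291}$ ($y = - \frac{9}{-25503 - 4116} = - \frac{9}{-29619} = \left(-9\right) \left(- \frac{1}{29619}\right) = \frac{1}{3291} \approx 0.00030386$)
$\sqrt{y + k{\left(C{\left(o{\left(0 \right)},-14 \right)},s \right)}} = \sqrt{\frac{1}{3291} - 10241} = \sqrt{- \frac{33703130}{3291}} = \frac{i \sqrt{110917000830}}{3291}$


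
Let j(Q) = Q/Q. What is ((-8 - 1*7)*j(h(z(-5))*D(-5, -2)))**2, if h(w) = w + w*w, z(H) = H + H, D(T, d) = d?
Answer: 225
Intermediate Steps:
z(H) = 2*H
h(w) = w + w**2
j(Q) = 1
((-8 - 1*7)*j(h(z(-5))*D(-5, -2)))**2 = ((-8 - 1*7)*1)**2 = ((-8 - 7)*1)**2 = (-15*1)**2 = (-15)**2 = 225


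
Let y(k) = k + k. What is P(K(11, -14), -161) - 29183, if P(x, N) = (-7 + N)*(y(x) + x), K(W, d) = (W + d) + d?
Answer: -20615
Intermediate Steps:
y(k) = 2*k
K(W, d) = W + 2*d
P(x, N) = 3*x*(-7 + N) (P(x, N) = (-7 + N)*(2*x + x) = (-7 + N)*(3*x) = 3*x*(-7 + N))
P(K(11, -14), -161) - 29183 = 3*(11 + 2*(-14))*(-7 - 161) - 29183 = 3*(11 - 28)*(-168) - 29183 = 3*(-17)*(-168) - 29183 = 8568 - 29183 = -20615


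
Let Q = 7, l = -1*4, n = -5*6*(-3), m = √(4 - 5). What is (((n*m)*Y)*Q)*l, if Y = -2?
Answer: 5040*I ≈ 5040.0*I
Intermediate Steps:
m = I (m = √(-1) = I ≈ 1.0*I)
n = 90 (n = -30*(-3) = 90)
l = -4
(((n*m)*Y)*Q)*l = (((90*I)*(-2))*7)*(-4) = (-180*I*7)*(-4) = -1260*I*(-4) = 5040*I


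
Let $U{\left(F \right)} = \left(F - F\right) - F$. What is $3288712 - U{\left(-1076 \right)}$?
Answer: $3287636$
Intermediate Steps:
$U{\left(F \right)} = - F$ ($U{\left(F \right)} = 0 - F = - F$)
$3288712 - U{\left(-1076 \right)} = 3288712 - \left(-1\right) \left(-1076\right) = 3288712 - 1076 = 3287636$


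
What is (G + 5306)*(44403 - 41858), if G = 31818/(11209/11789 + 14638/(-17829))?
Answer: 17388552549885440/27277879 ≈ 6.3746e+8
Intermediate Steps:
G = 6687700725258/27277879 (G = 31818/(11209*(1/11789) + 14638*(-1/17829)) = 31818/(11209/11789 - 14638/17829) = 31818/(27277879/210186081) = 31818*(210186081/27277879) = 6687700725258/27277879 ≈ 2.4517e+5)
(G + 5306)*(44403 - 41858) = (6687700725258/27277879 + 5306)*(44403 - 41858) = (6832437151232/27277879)*2545 = 17388552549885440/27277879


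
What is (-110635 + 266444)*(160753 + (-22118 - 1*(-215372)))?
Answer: 55157476663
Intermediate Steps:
(-110635 + 266444)*(160753 + (-22118 - 1*(-215372))) = 155809*(160753 + (-22118 + 215372)) = 155809*(160753 + 193254) = 155809*354007 = 55157476663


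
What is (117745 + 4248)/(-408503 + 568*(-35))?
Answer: -121993/428383 ≈ -0.28478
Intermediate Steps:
(117745 + 4248)/(-408503 + 568*(-35)) = 121993/(-408503 - 19880) = 121993/(-428383) = 121993*(-1/428383) = -121993/428383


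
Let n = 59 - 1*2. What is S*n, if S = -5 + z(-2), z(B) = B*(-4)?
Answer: 171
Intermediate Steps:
z(B) = -4*B
S = 3 (S = -5 - 4*(-2) = -5 + 8 = 3)
n = 57 (n = 59 - 2 = 57)
S*n = 3*57 = 171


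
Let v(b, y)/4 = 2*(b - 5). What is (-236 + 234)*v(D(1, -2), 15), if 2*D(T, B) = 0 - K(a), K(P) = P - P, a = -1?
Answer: 80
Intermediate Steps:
K(P) = 0
D(T, B) = 0 (D(T, B) = (0 - 1*0)/2 = (0 + 0)/2 = (½)*0 = 0)
v(b, y) = -40 + 8*b (v(b, y) = 4*(2*(b - 5)) = 4*(2*(-5 + b)) = 4*(-10 + 2*b) = -40 + 8*b)
(-236 + 234)*v(D(1, -2), 15) = (-236 + 234)*(-40 + 8*0) = -2*(-40 + 0) = -2*(-40) = 80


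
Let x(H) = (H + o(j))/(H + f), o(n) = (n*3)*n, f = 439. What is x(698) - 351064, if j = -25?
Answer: -399157195/1137 ≈ -3.5106e+5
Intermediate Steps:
o(n) = 3*n² (o(n) = (3*n)*n = 3*n²)
x(H) = (1875 + H)/(439 + H) (x(H) = (H + 3*(-25)²)/(H + 439) = (H + 3*625)/(439 + H) = (H + 1875)/(439 + H) = (1875 + H)/(439 + H))
x(698) - 351064 = (1875 + 698)/(439 + 698) - 351064 = 2573/1137 - 351064 = -399157195/1137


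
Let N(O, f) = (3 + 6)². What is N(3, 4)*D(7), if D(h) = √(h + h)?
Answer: 81*√14 ≈ 303.07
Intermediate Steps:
N(O, f) = 81 (N(O, f) = 9² = 81)
D(h) = √2*√h (D(h) = √(2*h) = √2*√h)
N(3, 4)*D(7) = 81*(√2*√7) = 81*√14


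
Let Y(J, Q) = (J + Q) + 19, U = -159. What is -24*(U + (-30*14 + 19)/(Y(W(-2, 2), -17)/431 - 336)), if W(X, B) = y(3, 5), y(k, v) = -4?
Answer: 274238772/72409 ≈ 3787.4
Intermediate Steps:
W(X, B) = -4
Y(J, Q) = 19 + J + Q
-24*(U + (-30*14 + 19)/(Y(W(-2, 2), -17)/431 - 336)) = -24*(-159 + (-30*14 + 19)/((19 - 4 - 17)/431 - 336)) = -24*(-159 + (-420 + 19)/(-2*1/431 - 336)) = -24*(-159 - 401/(-2/431 - 336)) = -24*(-159 - 401/(-144818/431)) = -24*(-159 - 401*(-431/144818)) = -24*(-159 + 172831/144818) = -24*(-22853231/144818) = 274238772/72409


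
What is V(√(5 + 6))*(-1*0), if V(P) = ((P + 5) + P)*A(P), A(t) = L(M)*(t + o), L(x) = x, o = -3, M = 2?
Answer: 0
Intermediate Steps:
A(t) = -6 + 2*t (A(t) = 2*(t - 3) = 2*(-3 + t) = -6 + 2*t)
V(P) = (-6 + 2*P)*(5 + 2*P) (V(P) = ((P + 5) + P)*(-6 + 2*P) = ((5 + P) + P)*(-6 + 2*P) = (5 + 2*P)*(-6 + 2*P) = (-6 + 2*P)*(5 + 2*P))
V(√(5 + 6))*(-1*0) = (2*(-3 + √(5 + 6))*(5 + 2*√(5 + 6)))*(-1*0) = (2*(-3 + √11)*(5 + 2*√11))*0 = 0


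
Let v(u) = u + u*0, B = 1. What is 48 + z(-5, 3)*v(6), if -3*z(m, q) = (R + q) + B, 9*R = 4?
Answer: 352/9 ≈ 39.111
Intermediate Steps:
R = 4/9 (R = (⅑)*4 = 4/9 ≈ 0.44444)
v(u) = u (v(u) = u + 0 = u)
z(m, q) = -13/27 - q/3 (z(m, q) = -((4/9 + q) + 1)/3 = -(13/9 + q)/3 = -13/27 - q/3)
48 + z(-5, 3)*v(6) = 48 + (-13/27 - ⅓*3)*6 = 48 + (-13/27 - 1)*6 = 48 - 40/27*6 = 48 - 80/9 = 352/9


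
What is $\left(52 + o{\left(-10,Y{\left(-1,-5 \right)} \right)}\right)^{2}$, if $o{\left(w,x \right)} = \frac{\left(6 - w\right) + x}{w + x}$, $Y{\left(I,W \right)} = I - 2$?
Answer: $2601$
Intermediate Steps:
$Y{\left(I,W \right)} = -2 + I$
$o{\left(w,x \right)} = \frac{6 + x - w}{w + x}$
$\left(52 + o{\left(-10,Y{\left(-1,-5 \right)} \right)}\right)^{2} = \left(52 + \frac{6 - 3 - -10}{-10 - 3}\right)^{2} = \left(52 + \frac{6 - 3 + 10}{-10 - 3}\right)^{2} = \left(52 + \frac{1}{-13} \cdot 13\right)^{2} = \left(52 - 1\right)^{2} = 51^{2} = 2601$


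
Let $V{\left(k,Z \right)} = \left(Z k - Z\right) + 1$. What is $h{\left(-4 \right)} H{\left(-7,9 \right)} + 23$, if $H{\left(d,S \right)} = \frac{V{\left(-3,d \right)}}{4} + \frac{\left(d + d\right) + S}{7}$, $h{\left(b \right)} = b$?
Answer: $- \frac{22}{7} \approx -3.1429$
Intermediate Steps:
$V{\left(k,Z \right)} = 1 - Z + Z k$ ($V{\left(k,Z \right)} = \left(- Z + Z k\right) + 1 = 1 - Z + Z k$)
$H{\left(d,S \right)} = \frac{1}{4} - \frac{5 d}{7} + \frac{S}{7}$ ($H{\left(d,S \right)} = \frac{1 - d + d \left(-3\right)}{4} + \frac{\left(d + d\right) + S}{7} = \left(1 - d - 3 d\right) \frac{1}{4} + \left(2 d + S\right) \frac{1}{7} = \left(1 - 4 d\right) \frac{1}{4} + \left(S + 2 d\right) \frac{1}{7} = \left(\frac{1}{4} - d\right) + \left(\frac{S}{7} + \frac{2 d}{7}\right) = \frac{1}{4} - \frac{5 d}{7} + \frac{S}{7}$)
$h{\left(-4 \right)} H{\left(-7,9 \right)} + 23 = - 4 \left(\frac{1}{4} - -5 + \frac{1}{7} \cdot 9\right) + 23 = - 4 \left(\frac{1}{4} + 5 + \frac{9}{7}\right) + 23 = \left(-4\right) \frac{183}{28} + 23 = - \frac{183}{7} + 23 = - \frac{22}{7}$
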